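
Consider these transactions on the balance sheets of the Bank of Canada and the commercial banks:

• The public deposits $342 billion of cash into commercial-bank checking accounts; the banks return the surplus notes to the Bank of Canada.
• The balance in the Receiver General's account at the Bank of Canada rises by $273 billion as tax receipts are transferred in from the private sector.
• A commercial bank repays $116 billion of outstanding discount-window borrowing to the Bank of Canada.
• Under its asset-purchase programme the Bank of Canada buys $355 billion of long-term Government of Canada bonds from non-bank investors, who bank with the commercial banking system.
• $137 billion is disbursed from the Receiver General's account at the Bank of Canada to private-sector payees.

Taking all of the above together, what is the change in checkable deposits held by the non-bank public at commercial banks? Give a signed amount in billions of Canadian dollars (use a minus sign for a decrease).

Bank of Canada balance sheet:
  Assets:      Securities +$355B, Loans to banks −$116B
  Liabilities: Bank reserves +$445B, Currency in circulation −$342B, Government deposits +$136B
Commercial banking system:
  Assets:      Reserves at CB +$445B
  Liabilities: Checkable deposits +$561B, Borrowings from CB −$116B
So the change in checkable deposits held by the non-bank public at commercial banks is +$561 billion.

+$561 billion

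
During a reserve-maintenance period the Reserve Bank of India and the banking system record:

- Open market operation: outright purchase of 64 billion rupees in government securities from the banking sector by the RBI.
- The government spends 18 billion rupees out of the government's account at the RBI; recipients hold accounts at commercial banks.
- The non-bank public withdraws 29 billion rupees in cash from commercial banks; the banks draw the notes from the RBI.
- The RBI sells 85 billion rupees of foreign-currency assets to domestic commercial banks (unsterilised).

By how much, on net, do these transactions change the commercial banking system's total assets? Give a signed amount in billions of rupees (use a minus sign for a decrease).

RBI balance sheet:
  Assets:      Securities +64B, Foreign assets −85B
  Liabilities: Bank reserves −32B, Currency in circulation +29B, Government deposits −18B
Commercial banking system:
  Assets:      Reserves at CB −32B, Securities −64B, Foreign assets +85B
  Liabilities: Checkable deposits −11B
Change in total bank assets = -11 billion.

-11 billion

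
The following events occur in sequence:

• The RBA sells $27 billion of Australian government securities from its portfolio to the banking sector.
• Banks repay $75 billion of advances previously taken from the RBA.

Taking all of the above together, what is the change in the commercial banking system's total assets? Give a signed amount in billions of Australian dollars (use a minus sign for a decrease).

RBA balance sheet:
  Assets:      Securities −$27B, Loans to banks −$75B
  Liabilities: Bank reserves −$102B
Commercial banking system:
  Assets:      Reserves at CB −$102B, Securities +$27B
  Liabilities: Borrowings from CB −$75B
Change in total bank assets = -$75 billion.

-$75 billion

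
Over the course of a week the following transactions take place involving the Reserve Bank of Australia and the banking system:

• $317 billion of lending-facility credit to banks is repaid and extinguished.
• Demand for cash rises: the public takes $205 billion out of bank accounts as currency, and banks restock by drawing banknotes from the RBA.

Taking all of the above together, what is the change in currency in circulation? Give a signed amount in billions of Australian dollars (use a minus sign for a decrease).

Discount-window repayment $317 billion: no currency enters or leaves circulation → 0.
Currency withdrawal $205 billion: notes leave the central bank → +$205B.
Net: 0 + 205 = +$205 billion.

+$205 billion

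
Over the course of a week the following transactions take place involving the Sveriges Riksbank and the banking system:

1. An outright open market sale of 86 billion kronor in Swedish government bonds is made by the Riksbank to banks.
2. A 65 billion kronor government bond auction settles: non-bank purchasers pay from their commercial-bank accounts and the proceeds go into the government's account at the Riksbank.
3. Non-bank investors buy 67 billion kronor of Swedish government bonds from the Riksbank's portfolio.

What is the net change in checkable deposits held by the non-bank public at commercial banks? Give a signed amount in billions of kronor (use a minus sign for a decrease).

-132 billion

OMO sale (to banks) 86 billion kronor: the counterparty is a bank, so public deposits are unchanged → 0.
Government account inflow 65 billion kronor: non-bank counterparties' bank balances fall → −65B.
Asset sale (to non-banks) 67 billion kronor: non-bank counterparties' bank balances fall → −67B.
Net: 0 − 65 − 67 = -132 billion.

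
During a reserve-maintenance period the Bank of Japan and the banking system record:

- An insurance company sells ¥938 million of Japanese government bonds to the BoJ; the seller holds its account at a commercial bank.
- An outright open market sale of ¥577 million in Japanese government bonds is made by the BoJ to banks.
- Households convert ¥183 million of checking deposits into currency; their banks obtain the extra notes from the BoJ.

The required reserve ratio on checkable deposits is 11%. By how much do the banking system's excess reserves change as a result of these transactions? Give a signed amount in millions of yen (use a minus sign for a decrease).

Asset purchase (from non-banks) ¥938 million: reserves +¥938M, deposits +¥938M.
OMO sale (to banks) ¥577 million: reserves −¥577M, deposits 0.
Currency withdrawal ¥183 million: reserves −¥183M, deposits −¥183M.
Totals: Δreserves = +¥178M, Δdeposits = +¥755M.
Δrequired reserves = 11% × +¥755M = +¥83.05M.
Δexcess reserves = Δreserves − Δrequired = +¥178M − (+¥83.05M) = +¥94.95 million.

+¥94.95 million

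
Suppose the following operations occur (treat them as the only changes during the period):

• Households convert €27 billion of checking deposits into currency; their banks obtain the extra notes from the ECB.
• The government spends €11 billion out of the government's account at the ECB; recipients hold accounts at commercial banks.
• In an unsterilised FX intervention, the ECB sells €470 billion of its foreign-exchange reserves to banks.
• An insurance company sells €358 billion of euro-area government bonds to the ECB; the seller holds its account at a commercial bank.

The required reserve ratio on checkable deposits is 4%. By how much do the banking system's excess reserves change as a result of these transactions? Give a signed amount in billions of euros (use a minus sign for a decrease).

Currency withdrawal €27 billion: reserves −€27B, deposits −€27B.
Government spending €11 billion: reserves +€11B, deposits +€11B.
FX sale €470 billion: reserves −€470B, deposits 0.
Asset purchase (from non-banks) €358 billion: reserves +€358B, deposits +€358B.
Totals: Δreserves = −€128B, Δdeposits = +€342B.
Δrequired reserves = 4% × +€342B = +€13.68B.
Δexcess reserves = Δreserves − Δrequired = −€128B − (+€13.68B) = -€141.68 billion.

-€141.68 billion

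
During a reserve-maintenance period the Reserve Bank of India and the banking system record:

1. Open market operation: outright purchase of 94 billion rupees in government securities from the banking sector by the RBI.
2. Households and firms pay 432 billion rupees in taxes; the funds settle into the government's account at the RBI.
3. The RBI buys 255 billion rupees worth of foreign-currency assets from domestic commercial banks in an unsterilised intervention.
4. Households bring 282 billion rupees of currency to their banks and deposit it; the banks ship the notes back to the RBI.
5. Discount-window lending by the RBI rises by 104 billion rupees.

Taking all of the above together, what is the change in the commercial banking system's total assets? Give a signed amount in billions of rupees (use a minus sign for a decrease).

OMO purchase (from banks) 94 billion rupees: just an asset swap on bank balance sheets → 0.
Government account inflow 432 billion rupees: bank balance sheets shrink → −432B.
FX purchase 255 billion rupees: just an asset swap on bank balance sheets → 0.
Currency deposit 282 billion rupees: bank balance sheets expand → +282B.
Discount-window loan 104 billion rupees: bank balance sheets expand → +104B.
Net: 0 − 432 + 0 + 282 + 104 = -46 billion.

-46 billion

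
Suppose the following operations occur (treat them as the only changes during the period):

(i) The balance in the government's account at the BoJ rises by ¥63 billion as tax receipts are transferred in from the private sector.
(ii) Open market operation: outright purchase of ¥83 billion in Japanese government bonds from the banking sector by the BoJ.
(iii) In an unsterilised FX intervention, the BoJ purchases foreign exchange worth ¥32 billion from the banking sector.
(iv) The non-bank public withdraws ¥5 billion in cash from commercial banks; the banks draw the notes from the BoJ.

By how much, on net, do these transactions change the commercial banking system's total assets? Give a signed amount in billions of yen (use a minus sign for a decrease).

-¥68 billion

Government account inflow ¥63 billion: bank balance sheets shrink → −¥63B.
OMO purchase (from banks) ¥83 billion: just an asset swap on bank balance sheets → 0.
FX purchase ¥32 billion: just an asset swap on bank balance sheets → 0.
Currency withdrawal ¥5 billion: bank balance sheets shrink → −¥5B.
Net: −63 + 0 + 0 − 5 = -¥68 billion.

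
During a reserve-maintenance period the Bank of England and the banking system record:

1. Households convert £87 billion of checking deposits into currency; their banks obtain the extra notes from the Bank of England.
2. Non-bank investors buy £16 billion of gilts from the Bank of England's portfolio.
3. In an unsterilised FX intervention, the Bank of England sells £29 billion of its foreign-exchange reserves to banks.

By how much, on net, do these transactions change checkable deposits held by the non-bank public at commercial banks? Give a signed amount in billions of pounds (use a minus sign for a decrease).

-£103 billion

Currency withdrawal £87 billion: non-bank counterparties' bank balances fall → −£87B.
Asset sale (to non-banks) £16 billion: non-bank counterparties' bank balances fall → −£16B.
FX sale £29 billion: the counterparty is a bank, so public deposits are unchanged → 0.
Net: −87 − 16 + 0 = -£103 billion.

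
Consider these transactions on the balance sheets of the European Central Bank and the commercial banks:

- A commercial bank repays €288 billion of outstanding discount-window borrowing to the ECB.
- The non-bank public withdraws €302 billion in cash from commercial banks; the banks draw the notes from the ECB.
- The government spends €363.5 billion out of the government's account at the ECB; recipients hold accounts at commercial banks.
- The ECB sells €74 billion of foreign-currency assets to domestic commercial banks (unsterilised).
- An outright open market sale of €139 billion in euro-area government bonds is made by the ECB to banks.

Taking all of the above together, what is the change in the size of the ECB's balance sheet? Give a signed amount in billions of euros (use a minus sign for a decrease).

-€501 billion

ECB balance sheet:
  Assets:      Securities −€139B, Loans to banks −€288B, Foreign assets −€74B
  Liabilities: Bank reserves −€439.5B, Currency in circulation +€302B, Government deposits −€363.5B
Commercial banking system:
  Assets:      Reserves at CB −€439.5B, Securities +€139B, Foreign assets +€74B
  Liabilities: Checkable deposits +€61.5B, Borrowings from CB −€288B
Change in total ECB assets = -€501 billion.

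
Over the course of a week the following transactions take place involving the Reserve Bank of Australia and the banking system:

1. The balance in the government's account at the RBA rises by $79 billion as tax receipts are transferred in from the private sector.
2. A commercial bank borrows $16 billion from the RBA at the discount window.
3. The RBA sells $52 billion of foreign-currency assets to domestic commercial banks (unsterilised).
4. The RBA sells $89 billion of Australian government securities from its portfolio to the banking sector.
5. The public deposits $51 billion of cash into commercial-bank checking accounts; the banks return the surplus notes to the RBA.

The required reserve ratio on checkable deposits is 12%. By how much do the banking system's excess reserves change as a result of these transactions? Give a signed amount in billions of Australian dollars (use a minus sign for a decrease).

Government account inflow $79 billion: reserves −$79B, deposits −$79B.
Discount-window loan $16 billion: reserves +$16B, deposits 0.
FX sale $52 billion: reserves −$52B, deposits 0.
OMO sale (to banks) $89 billion: reserves −$89B, deposits 0.
Currency deposit $51 billion: reserves +$51B, deposits +$51B.
Totals: Δreserves = −$153B, Δdeposits = −$28B.
Δrequired reserves = 12% × −$28B = −$3.36B.
Δexcess reserves = Δreserves − Δrequired = −$153B − (−$3.36B) = -$149.64 billion.

-$149.64 billion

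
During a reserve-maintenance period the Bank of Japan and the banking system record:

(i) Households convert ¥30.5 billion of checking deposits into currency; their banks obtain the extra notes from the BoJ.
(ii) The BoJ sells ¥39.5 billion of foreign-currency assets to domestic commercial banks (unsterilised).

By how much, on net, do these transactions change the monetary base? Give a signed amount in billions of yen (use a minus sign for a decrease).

-¥39.5 billion

BoJ balance sheet:
  Assets:      Foreign assets −¥39.5B
  Liabilities: Bank reserves −¥70B, Currency in circulation +¥30.5B
Monetary base = currency + reserves: +¥30.5B + (−¥70B) = -¥39.5 billion.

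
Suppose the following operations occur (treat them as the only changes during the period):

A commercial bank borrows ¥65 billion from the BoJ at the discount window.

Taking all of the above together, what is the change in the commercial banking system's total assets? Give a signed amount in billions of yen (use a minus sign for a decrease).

BoJ balance sheet:
  Assets:      Loans to banks +¥65B
  Liabilities: Bank reserves +¥65B
Commercial banking system:
  Assets:      Reserves at CB +¥65B
  Liabilities: Borrowings from CB +¥65B
Change in total bank assets = +¥65 billion.

+¥65 billion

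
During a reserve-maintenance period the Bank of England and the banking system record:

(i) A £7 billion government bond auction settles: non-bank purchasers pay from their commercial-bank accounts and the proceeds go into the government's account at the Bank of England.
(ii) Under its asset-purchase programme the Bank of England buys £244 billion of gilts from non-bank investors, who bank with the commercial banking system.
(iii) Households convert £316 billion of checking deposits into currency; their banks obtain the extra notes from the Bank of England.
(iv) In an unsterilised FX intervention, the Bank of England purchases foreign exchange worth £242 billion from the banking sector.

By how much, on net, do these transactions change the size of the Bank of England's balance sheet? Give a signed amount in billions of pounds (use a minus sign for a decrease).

+£486 billion

Government account inflow £7 billion: only the composition of liabilities changes → 0.
Asset purchase (from non-banks) £244 billion: a Bank of England asset is acquired → +£244B.
Currency withdrawal £316 billion: only the composition of liabilities changes → 0.
FX purchase £242 billion: a Bank of England asset is acquired → +£242B.
Net: 0 + 244 + 0 + 242 = +£486 billion.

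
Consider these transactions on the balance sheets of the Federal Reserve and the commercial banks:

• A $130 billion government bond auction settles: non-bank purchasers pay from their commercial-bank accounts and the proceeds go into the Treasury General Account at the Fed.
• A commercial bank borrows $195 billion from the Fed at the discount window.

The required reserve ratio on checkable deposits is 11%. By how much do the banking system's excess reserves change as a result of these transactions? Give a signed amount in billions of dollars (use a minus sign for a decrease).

Government account inflow $130 billion: reserves −$130B, deposits −$130B.
Discount-window loan $195 billion: reserves +$195B, deposits 0.
Totals: Δreserves = +$65B, Δdeposits = −$130B.
Δrequired reserves = 11% × −$130B = −$14.3B.
Δexcess reserves = Δreserves − Δrequired = +$65B − (−$14.3B) = +$79.3 billion.

+$79.3 billion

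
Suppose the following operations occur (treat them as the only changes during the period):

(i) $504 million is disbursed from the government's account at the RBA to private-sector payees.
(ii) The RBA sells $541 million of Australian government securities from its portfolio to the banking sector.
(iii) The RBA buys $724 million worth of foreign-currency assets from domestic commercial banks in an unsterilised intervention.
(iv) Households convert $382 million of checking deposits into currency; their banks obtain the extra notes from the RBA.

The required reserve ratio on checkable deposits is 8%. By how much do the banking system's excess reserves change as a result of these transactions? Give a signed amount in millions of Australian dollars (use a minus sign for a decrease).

Government spending $504 million: reserves +$504M, deposits +$504M.
OMO sale (to banks) $541 million: reserves −$541M, deposits 0.
FX purchase $724 million: reserves +$724M, deposits 0.
Currency withdrawal $382 million: reserves −$382M, deposits −$382M.
Totals: Δreserves = +$305M, Δdeposits = +$122M.
Δrequired reserves = 8% × +$122M = +$9.76M.
Δexcess reserves = Δreserves − Δrequired = +$305M − (+$9.76M) = +$295.24 million.

+$295.24 million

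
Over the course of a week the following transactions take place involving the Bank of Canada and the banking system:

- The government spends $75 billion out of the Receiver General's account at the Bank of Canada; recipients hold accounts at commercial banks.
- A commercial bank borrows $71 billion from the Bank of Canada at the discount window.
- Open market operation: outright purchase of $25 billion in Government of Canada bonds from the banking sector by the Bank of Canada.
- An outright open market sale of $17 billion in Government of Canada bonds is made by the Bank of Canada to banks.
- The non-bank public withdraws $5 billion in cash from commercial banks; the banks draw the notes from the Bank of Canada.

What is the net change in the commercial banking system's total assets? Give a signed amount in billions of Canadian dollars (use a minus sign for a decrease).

Government spending $75 billion: bank balance sheets expand → +$75B.
Discount-window loan $71 billion: bank balance sheets expand → +$71B.
OMO purchase (from banks) $25 billion: just an asset swap on bank balance sheets → 0.
OMO sale (to banks) $17 billion: just an asset swap on bank balance sheets → 0.
Currency withdrawal $5 billion: bank balance sheets shrink → −$5B.
Net: 75 + 71 + 0 + 0 − 5 = +$141 billion.

+$141 billion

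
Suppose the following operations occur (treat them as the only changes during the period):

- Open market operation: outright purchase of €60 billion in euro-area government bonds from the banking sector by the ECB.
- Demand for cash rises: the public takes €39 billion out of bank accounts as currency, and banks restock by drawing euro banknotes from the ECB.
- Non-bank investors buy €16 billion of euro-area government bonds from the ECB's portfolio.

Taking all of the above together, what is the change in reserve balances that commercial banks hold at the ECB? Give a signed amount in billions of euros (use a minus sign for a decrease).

ECB balance sheet:
  Assets:      Securities +€44B
  Liabilities: Bank reserves +€5B, Currency in circulation +€39B
Commercial banking system:
  Assets:      Reserves at CB +€5B, Securities −€60B
  Liabilities: Checkable deposits −€55B
So the change in reserve balances that commercial banks hold at the ECB is +€5 billion.

+€5 billion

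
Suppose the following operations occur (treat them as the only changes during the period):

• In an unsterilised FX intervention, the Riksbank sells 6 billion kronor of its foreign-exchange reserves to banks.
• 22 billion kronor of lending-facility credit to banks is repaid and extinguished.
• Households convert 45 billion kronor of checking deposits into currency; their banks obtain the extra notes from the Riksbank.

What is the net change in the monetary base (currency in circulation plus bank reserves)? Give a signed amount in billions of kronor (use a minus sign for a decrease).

FX sale 6 billion kronor: Riksbank balance sheet contracts → −6B.
Discount-window repayment 22 billion kronor: Riksbank balance sheet contracts → −22B.
Currency withdrawal 45 billion kronor: just a shift between currency and reserves — both are base money → 0.
Net: −6 − 22 + 0 = -28 billion.

-28 billion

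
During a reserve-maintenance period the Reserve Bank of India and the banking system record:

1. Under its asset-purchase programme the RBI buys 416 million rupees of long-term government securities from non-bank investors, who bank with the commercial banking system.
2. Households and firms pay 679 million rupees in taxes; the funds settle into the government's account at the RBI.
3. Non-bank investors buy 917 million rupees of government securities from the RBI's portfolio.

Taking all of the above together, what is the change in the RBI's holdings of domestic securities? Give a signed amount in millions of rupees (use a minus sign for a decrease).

Asset purchase (from non-banks) 416 million rupees: securities added to the RBI's portfolio → +416M.
Government account inflow 679 million rupees: the RBI's securities portfolio is untouched → 0.
Asset sale (to non-banks) 917 million rupees: securities removed from the RBI's portfolio → −917M.
Net: 416 + 0 − 917 = -501 million.

-501 million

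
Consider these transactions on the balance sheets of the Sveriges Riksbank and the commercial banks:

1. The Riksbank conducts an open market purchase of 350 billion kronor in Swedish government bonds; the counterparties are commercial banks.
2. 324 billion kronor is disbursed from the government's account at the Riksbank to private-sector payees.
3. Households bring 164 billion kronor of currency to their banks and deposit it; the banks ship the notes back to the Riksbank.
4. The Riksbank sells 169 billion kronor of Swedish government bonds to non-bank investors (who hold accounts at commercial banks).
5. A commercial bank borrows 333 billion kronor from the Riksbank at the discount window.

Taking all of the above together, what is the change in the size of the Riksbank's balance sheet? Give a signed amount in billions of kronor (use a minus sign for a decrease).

Riksbank balance sheet:
  Assets:      Securities +181B, Loans to banks +333B
  Liabilities: Bank reserves +1002B, Currency in circulation −164B, Government deposits −324B
Commercial banking system:
  Assets:      Reserves at CB +1002B, Securities −350B
  Liabilities: Checkable deposits +319B, Borrowings from CB +333B
Change in total Riksbank assets = +514 billion.

+514 billion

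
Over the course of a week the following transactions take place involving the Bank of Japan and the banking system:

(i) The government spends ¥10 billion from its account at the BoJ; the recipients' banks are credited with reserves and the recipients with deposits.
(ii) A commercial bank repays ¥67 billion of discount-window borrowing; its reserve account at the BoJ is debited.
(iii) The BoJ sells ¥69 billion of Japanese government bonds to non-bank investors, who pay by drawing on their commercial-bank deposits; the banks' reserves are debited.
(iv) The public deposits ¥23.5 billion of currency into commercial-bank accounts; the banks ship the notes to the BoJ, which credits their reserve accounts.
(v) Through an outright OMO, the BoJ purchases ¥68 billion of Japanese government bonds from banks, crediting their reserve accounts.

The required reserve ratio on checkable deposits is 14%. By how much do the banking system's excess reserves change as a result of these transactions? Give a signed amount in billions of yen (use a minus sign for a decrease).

-¥29.53 billion

Government spending ¥10 billion: reserves +¥10B, deposits +¥10B.
Discount-window repayment ¥67 billion: reserves −¥67B, deposits 0.
Asset sale (to non-banks) ¥69 billion: reserves −¥69B, deposits −¥69B.
Currency deposit ¥23.5 billion: reserves +¥23.5B, deposits +¥23.5B.
OMO purchase (from banks) ¥68 billion: reserves +¥68B, deposits 0.
Totals: Δreserves = −¥34.5B, Δdeposits = −¥35.5B.
Δrequired reserves = 14% × −¥35.5B = −¥4.97B.
Δexcess reserves = Δreserves − Δrequired = −¥34.5B − (−¥4.97B) = -¥29.53 billion.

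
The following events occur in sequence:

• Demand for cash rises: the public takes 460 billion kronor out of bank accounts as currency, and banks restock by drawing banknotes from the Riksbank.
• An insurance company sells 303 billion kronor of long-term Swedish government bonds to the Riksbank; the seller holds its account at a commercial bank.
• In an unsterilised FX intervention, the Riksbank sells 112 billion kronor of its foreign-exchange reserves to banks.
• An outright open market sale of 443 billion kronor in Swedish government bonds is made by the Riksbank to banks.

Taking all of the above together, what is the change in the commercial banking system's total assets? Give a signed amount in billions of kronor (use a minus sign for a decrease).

-157 billion

Currency withdrawal 460 billion kronor: bank balance sheets shrink → −460B.
Asset purchase (from non-banks) 303 billion kronor: bank balance sheets expand → +303B.
FX sale 112 billion kronor: just an asset swap on bank balance sheets → 0.
OMO sale (to banks) 443 billion kronor: just an asset swap on bank balance sheets → 0.
Net: −460 + 303 + 0 + 0 = -157 billion.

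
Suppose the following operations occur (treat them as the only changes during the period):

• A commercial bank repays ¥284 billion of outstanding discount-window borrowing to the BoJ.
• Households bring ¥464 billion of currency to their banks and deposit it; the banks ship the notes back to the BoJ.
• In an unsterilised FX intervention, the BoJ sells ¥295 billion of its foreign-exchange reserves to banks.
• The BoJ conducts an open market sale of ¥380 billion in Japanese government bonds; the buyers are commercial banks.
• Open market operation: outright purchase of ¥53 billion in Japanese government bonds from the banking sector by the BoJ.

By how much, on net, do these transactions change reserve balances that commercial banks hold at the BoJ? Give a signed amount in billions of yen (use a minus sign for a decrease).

Discount-window repayment ¥284 billion: repayment is debited from reserves → −¥284B.
Currency deposit ¥464 billion: returned notes are swapped for reserve credit → +¥464B.
FX sale ¥295 billion: the buying banks pay out of their reserve balances → −¥295B.
OMO sale (to banks) ¥380 billion: the buying banks pay out of their reserve balances → −¥380B.
OMO purchase (from banks) ¥53 billion: the BoJ pays by crediting reserve accounts → +¥53B.
Net: −284 + 464 − 295 − 380 + 53 = -¥442 billion.

-¥442 billion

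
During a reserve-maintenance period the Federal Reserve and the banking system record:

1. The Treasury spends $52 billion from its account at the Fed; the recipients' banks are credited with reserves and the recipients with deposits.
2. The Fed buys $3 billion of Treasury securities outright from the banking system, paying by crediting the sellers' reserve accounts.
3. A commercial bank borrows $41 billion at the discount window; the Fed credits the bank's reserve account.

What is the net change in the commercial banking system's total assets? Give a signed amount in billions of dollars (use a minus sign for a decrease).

Government spending $52 billion: bank balance sheets expand → +$52B.
OMO purchase (from banks) $3 billion: just an asset swap on bank balance sheets → 0.
Discount-window loan $41 billion: bank balance sheets expand → +$41B.
Net: 52 + 0 + 41 = +$93 billion.

+$93 billion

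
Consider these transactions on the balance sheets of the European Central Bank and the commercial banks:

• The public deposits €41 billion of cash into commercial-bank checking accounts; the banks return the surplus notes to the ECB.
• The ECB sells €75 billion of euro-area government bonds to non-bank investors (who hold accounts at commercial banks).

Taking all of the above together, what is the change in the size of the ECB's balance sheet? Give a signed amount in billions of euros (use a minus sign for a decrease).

-€75 billion

Currency deposit €41 billion: only the composition of liabilities changes → 0.
Asset sale (to non-banks) €75 billion: an ECB asset is shed → −€75B.
Net: 0 − 75 = -€75 billion.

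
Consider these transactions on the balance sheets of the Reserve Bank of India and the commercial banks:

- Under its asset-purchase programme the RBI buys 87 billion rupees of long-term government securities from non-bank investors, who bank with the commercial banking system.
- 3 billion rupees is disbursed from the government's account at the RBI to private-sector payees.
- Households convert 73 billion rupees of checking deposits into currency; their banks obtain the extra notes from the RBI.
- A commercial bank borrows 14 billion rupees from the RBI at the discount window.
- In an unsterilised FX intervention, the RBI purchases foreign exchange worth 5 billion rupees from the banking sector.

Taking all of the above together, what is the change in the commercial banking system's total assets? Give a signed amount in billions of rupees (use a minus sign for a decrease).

+31 billion

RBI balance sheet:
  Assets:      Securities +87B, Loans to banks +14B, Foreign assets +5B
  Liabilities: Bank reserves +36B, Currency in circulation +73B, Government deposits −3B
Commercial banking system:
  Assets:      Reserves at CB +36B, Foreign assets −5B
  Liabilities: Checkable deposits +17B, Borrowings from CB +14B
Change in total bank assets = +31 billion.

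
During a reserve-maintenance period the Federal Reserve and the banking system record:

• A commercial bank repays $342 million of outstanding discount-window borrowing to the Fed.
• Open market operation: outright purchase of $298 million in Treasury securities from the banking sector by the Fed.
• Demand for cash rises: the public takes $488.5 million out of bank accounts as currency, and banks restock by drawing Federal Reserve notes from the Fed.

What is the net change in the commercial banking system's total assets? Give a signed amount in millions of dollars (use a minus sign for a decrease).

-$830.5 million

Discount-window repayment $342 million: bank balance sheets shrink → −$342M.
OMO purchase (from banks) $298 million: just an asset swap on bank balance sheets → 0.
Currency withdrawal $488.5 million: bank balance sheets shrink → −$488.5M.
Net: −342 + 0 − 488.5 = -$830.5 million.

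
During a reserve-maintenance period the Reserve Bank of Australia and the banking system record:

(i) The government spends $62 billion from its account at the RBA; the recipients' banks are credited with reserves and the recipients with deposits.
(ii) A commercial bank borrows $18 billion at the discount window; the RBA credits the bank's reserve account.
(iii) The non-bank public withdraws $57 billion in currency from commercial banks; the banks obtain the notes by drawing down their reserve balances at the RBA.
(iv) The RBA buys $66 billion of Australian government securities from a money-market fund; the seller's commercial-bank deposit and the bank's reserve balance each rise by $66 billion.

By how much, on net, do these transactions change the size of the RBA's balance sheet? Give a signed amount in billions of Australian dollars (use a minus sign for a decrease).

Government spending $62 billion: only the composition of liabilities changes → 0.
Discount-window loan $18 billion: an RBA asset is acquired → +$18B.
Currency withdrawal $57 billion: only the composition of liabilities changes → 0.
Asset purchase (from non-banks) $66 billion: an RBA asset is acquired → +$66B.
Net: 0 + 18 + 0 + 66 = +$84 billion.

+$84 billion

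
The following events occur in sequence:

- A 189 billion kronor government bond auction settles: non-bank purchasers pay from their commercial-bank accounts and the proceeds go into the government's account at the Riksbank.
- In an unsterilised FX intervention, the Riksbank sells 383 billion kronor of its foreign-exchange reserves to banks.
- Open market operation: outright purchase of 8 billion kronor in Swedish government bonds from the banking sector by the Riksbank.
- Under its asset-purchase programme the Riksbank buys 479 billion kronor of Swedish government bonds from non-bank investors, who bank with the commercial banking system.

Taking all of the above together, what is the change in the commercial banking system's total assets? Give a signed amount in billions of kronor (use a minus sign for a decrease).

+290 billion

Riksbank balance sheet:
  Assets:      Securities +487B, Foreign assets −383B
  Liabilities: Bank reserves −85B, Government deposits +189B
Commercial banking system:
  Assets:      Reserves at CB −85B, Securities −8B, Foreign assets +383B
  Liabilities: Checkable deposits +290B
Change in total bank assets = +290 billion.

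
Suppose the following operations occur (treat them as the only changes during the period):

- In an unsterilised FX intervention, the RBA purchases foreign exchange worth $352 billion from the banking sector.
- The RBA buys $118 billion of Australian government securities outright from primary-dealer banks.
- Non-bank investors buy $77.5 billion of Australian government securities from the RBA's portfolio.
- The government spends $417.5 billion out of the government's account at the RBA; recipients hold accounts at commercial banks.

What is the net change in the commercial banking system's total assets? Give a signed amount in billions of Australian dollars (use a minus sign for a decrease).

+$340 billion

FX purchase $352 billion: just an asset swap on bank balance sheets → 0.
OMO purchase (from banks) $118 billion: just an asset swap on bank balance sheets → 0.
Asset sale (to non-banks) $77.5 billion: bank balance sheets shrink → −$77.5B.
Government spending $417.5 billion: bank balance sheets expand → +$417.5B.
Net: 0 + 0 − 77.5 + 417.5 = +$340 billion.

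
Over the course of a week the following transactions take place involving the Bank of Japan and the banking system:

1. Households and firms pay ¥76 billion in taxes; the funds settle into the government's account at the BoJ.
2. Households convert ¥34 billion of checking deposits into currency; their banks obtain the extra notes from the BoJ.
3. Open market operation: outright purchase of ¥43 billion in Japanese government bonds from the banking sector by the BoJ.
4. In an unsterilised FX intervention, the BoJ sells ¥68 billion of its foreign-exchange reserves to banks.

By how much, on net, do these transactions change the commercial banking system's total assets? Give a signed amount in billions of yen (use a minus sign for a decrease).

BoJ balance sheet:
  Assets:      Securities +¥43B, Foreign assets −¥68B
  Liabilities: Bank reserves −¥135B, Currency in circulation +¥34B, Government deposits +¥76B
Commercial banking system:
  Assets:      Reserves at CB −¥135B, Securities −¥43B, Foreign assets +¥68B
  Liabilities: Checkable deposits −¥110B
Change in total bank assets = -¥110 billion.

-¥110 billion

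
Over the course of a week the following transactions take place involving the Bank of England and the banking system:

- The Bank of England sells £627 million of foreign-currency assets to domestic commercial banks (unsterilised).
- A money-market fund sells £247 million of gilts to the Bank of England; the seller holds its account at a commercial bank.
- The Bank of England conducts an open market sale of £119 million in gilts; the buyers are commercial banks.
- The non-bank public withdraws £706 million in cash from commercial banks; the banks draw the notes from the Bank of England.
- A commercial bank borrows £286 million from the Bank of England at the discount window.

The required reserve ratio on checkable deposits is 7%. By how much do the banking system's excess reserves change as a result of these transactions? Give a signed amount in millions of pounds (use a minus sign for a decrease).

FX sale £627 million: reserves −£627M, deposits 0.
Asset purchase (from non-banks) £247 million: reserves +£247M, deposits +£247M.
OMO sale (to banks) £119 million: reserves −£119M, deposits 0.
Currency withdrawal £706 million: reserves −£706M, deposits −£706M.
Discount-window loan £286 million: reserves +£286M, deposits 0.
Totals: Δreserves = −£919M, Δdeposits = −£459M.
Δrequired reserves = 7% × −£459M = −£32.13M.
Δexcess reserves = Δreserves − Δrequired = −£919M − (−£32.13M) = -£886.87 million.

-£886.87 million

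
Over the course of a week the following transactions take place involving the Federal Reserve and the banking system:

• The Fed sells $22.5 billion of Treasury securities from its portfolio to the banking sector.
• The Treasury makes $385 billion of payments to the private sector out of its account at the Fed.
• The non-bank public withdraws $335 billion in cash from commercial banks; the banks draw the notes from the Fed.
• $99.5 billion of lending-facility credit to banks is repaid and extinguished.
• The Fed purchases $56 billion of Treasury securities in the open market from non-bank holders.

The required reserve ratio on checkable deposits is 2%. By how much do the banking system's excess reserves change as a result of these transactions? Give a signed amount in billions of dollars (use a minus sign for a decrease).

-$18.12 billion

OMO sale (to banks) $22.5 billion: reserves −$22.5B, deposits 0.
Government spending $385 billion: reserves +$385B, deposits +$385B.
Currency withdrawal $335 billion: reserves −$335B, deposits −$335B.
Discount-window repayment $99.5 billion: reserves −$99.5B, deposits 0.
Asset purchase (from non-banks) $56 billion: reserves +$56B, deposits +$56B.
Totals: Δreserves = −$16B, Δdeposits = +$106B.
Δrequired reserves = 2% × +$106B = +$2.12B.
Δexcess reserves = Δreserves − Δrequired = −$16B − (+$2.12B) = -$18.12 billion.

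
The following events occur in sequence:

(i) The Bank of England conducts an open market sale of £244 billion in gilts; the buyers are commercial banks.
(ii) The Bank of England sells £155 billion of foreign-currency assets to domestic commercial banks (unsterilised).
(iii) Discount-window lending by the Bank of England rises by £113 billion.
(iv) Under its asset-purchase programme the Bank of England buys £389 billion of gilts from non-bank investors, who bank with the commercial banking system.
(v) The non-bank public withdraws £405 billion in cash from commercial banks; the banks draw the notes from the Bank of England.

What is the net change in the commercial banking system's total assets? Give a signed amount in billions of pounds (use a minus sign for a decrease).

Bank of England balance sheet:
  Assets:      Securities +£145B, Loans to banks +£113B, Foreign assets −£155B
  Liabilities: Bank reserves −£302B, Currency in circulation +£405B
Commercial banking system:
  Assets:      Reserves at CB −£302B, Securities +£244B, Foreign assets +£155B
  Liabilities: Checkable deposits −£16B, Borrowings from CB +£113B
Change in total bank assets = +£97 billion.

+£97 billion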